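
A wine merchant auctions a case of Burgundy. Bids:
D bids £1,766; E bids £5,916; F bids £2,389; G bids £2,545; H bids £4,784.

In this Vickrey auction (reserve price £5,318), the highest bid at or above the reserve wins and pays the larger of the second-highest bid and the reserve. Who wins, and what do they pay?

Bids ranked: 5,916 (E) > 4,784 (H) > 2,545 (G) > 2,389 (F) > 1,766 (D)
Highest eligible bid: E at £5,916.
max(second-highest £4,784, reserve £5,318) = £5,318.

E pays £5,318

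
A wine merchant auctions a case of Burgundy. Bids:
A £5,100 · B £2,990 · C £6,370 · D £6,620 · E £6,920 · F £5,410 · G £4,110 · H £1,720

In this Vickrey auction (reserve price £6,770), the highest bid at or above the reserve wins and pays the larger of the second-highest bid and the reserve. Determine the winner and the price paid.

Sorting bids: 6,920 (E) > 6,620 (D) > 6,370 (C) > 5,410 (F) > 5,100 (A) > 4,110 (G) > …
E has the top bid at or above the reserve (£6,920).
max(second-highest £6,620, reserve £6,770) = £6,770.

E pays £6,770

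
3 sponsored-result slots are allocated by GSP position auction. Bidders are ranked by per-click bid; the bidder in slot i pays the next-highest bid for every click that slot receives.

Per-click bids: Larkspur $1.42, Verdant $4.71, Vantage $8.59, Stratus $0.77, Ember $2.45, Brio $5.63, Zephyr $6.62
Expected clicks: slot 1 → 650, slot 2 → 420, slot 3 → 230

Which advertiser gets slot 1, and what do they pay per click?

Ranked by bid: $8.59 (Vantage) > $6.62 (Zephyr) > $5.63 (Brio) > $4.71 (Verdant) > …
Slot 1 goes to the first-ranked bidder, Vantage, who pays the next bid down: $6.62/click.

Vantage; $6.62 per click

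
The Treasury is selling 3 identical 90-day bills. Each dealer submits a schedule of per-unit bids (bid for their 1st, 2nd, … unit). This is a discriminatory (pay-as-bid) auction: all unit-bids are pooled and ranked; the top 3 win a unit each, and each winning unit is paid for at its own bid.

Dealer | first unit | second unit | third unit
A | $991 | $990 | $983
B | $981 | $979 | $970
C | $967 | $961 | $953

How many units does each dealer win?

A 3

All unit-bids, highest first — top 3: 991 (A-1), 990 (A-2), 983 (A-3)
Next rejected bid: $981 (not a price — pay-as-bid).
Allocation: A 3.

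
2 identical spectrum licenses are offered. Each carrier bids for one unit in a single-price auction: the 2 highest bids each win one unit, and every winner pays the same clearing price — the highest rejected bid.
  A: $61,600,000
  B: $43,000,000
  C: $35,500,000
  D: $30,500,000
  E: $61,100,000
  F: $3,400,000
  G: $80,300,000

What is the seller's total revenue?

Total revenue: $122,200,000

Ordering the bids: 80,300,000 (G), 61,600,000 (A), 61,100,000 (E), 43,000,000 (B), …
The 2 highest are G, A.
First losing bid is E's $61,100,000, which sets the uniform price.
Total revenue = 2 × $61,100,000 = $122,200,000.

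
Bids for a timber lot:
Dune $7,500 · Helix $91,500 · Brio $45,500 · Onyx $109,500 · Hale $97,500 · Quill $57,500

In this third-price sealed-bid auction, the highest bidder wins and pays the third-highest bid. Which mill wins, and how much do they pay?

Onyx pays $91,500

Bids in order: 109,500 (Onyx) > 97,500 (Hale) > 91,500 (Helix) > 57,500 (Quill) > 45,500 (Brio) > 7,500 (Dune)
Onyx wins; payment is bid #3 in the ranking = $91,500.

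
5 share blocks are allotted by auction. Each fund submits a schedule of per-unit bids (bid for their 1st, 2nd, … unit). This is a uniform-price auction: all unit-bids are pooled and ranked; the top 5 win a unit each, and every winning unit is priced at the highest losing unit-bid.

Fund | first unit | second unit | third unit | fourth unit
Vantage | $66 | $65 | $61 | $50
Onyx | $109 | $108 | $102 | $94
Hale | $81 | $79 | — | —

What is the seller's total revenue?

All unit-bids, highest first — top 5: 109 (Onyx-1), 108 (Onyx-2), 102 (Onyx-3), 94 (Onyx-4), 81 (Hale-1)
First bid not allocated: $79.
Allocation: Hale 1, Onyx 4. Every unit priced at $79.
Revenue = 5 × 79 = $395.

Total revenue: $395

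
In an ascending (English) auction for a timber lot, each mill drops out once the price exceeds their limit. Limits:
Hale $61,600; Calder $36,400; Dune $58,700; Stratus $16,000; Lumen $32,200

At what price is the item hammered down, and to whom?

Hale wins at $58,700

Open ascending-bid auction: the price rises until one bidder remains; the winner pays the price at which the last rival dropped out.
Sorting limits: 61,600 (Hale) > 58,700 (Dune) > 36,400 (Calder) > 32,200 (Lumen) > 16,000 (Stratus)
Once the price passes $58,700, only Hale is left; the hammer falls at Dune's limit of $58,700.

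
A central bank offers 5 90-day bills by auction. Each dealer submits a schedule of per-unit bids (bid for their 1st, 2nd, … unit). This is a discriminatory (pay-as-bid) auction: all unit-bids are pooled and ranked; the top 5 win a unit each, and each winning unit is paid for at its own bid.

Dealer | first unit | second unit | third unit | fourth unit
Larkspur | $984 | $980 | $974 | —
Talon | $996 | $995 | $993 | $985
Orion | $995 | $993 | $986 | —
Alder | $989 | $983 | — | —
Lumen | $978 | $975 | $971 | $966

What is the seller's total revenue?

Total revenue: $4,972

Merging the schedules and taking the best 5: 996 (Talon-1), 995 (Talon-2), 995 (Orion-1), 993 (Talon-3), 993 (Orion-2)
Next rejected bid: $989 (not a price — pay-as-bid).
Each winning unit pays its own bid.
Revenue = 996 + 995 + 995 + 993 + 993 = $4,972.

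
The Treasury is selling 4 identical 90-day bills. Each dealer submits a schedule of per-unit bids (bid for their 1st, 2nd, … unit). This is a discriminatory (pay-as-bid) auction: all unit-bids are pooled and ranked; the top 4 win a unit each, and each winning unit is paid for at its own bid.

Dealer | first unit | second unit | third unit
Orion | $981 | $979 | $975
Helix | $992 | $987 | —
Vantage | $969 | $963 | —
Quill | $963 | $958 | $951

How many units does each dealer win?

Helix 2, Orion 2

Merging the schedules and taking the best 4: 992 (Helix-1), 987 (Helix-2), 981 (Orion-1), 979 (Orion-2)
Next rejected bid: $975 (not a price — pay-as-bid).
Allocation: Helix 2, Orion 2.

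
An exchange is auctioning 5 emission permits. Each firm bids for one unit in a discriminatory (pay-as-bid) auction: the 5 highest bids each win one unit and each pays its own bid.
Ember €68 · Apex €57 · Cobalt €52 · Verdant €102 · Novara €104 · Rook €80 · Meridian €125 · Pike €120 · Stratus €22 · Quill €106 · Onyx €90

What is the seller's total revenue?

Ordering the bids: 125 (Meridian), 120 (Pike), 106 (Quill), 104 (Novara), 102 (Verdant), 90 (Onyx), 80 (Rook), …
Top 5: Meridian, Pike, Quill, Novara, Verdant.
Total revenue = 125 + 120 + 106 + 104 + 102 = €557.

Total revenue: €557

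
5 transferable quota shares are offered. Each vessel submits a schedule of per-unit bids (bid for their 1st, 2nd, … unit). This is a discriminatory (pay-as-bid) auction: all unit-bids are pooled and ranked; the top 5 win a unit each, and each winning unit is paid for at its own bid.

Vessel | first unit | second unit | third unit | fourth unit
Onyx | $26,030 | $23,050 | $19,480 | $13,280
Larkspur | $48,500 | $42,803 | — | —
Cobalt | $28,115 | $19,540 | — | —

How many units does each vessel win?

All unit-bids, highest first — top 5: 48,500 (Larkspur-1), 42,803 (Larkspur-2), 28,115 (Cobalt-1), 26,030 (Onyx-1), 23,050 (Onyx-2)
Next rejected bid: $19,540 (not a price — pay-as-bid).
Allocation: Cobalt 1, Larkspur 2, Onyx 2.

Cobalt 1, Larkspur 2, Onyx 2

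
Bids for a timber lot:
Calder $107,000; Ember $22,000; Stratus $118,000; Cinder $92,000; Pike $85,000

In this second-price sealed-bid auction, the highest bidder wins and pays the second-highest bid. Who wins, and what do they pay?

Stratus pays $107,000

Second-price sealed-bid auction: the highest bidder wins and pays the second-highest bid.
Bids ranked: 118,000 (Stratus) > 107,000 (Calder) > 92,000 (Cinder) > 85,000 (Pike) > 22,000 (Ember)
Stratus is highest; pays the second-highest bid, $107,000.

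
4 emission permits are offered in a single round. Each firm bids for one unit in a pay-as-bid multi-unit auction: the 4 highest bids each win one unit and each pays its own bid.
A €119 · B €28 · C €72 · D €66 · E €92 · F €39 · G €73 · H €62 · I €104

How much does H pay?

Ordering the bids: 119 (A), 104 (I), 92 (E), 73 (G), 72 (C), 66 (D), …
Top 4: A, I, E, G.
H does not win → €0.

H pays €0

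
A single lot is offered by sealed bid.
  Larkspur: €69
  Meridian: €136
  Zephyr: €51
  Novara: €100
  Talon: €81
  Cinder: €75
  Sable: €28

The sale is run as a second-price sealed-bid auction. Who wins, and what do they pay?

Meridian pays €100

Second-price sealed-bid auction: the highest bidder wins and pays the second-highest bid.
Bids ranked: 136 (Meridian) > 100 (Novara) > 81 (Talon) > 75 (Cinder) > 69 (Larkspur) > 51 (Zephyr) > …
Meridian is highest; pays the second-highest bid, €100.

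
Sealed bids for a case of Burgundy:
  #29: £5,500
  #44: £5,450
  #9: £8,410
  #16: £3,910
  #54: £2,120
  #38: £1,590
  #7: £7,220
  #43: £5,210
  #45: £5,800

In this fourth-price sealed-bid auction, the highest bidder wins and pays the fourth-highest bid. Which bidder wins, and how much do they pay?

#9 pays £5,500

Sorting bids: 8,410 (#9) > 7,220 (#7) > 5,800 (#45) > 5,500 (#29) > 5,450 (#44) > 5,210 (#43) > …
#9 wins; payment is bid #4 in the ranking = £5,500.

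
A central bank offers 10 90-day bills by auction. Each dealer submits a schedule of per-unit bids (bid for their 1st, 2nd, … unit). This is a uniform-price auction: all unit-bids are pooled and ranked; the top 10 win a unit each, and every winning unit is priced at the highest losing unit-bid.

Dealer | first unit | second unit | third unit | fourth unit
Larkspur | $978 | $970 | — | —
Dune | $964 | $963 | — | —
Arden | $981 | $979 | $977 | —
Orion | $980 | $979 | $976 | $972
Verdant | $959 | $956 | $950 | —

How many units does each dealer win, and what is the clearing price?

Pooled unit-bids ranked (top 10): 981 (Arden-1), 980 (Orion-1), 979 (Arden-2), 979 (Orion-2), 978 (Larkspur-1), 977 (Arden-3), 976 (Orion-3), 972 (Orion-4), 970 (Larkspur-2), 964 (Dune-1)
First bid not allocated: $963.
Allocation: Arden 3, Dune 1, Larkspur 2, Orion 4.

Arden 3, Dune 1, Larkspur 2, Orion 4; clearing price $963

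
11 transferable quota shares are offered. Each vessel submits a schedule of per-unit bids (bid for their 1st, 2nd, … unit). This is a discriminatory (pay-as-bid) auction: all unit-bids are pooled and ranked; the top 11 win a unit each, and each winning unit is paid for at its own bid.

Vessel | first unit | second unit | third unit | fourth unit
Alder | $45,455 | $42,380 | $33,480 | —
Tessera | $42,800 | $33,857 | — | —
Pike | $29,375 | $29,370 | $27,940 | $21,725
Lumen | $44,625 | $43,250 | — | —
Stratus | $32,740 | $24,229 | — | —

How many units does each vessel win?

Pooled unit-bids ranked (top 11): 45,455 (Alder-1), 44,625 (Lumen-1), 43,250 (Lumen-2), 42,800 (Tessera-1), 42,380 (Alder-2), 33,857 (Tessera-2), 33,480 (Alder-3), 32,740 (Stratus-1), 29,375 (Pike-1), 29,370 (Pike-2), 27,940 (Pike-3)
Next rejected bid: $24,229 (not a price — pay-as-bid).
Allocation: Alder 3, Lumen 2, Pike 3, Stratus 1, Tessera 2.

Alder 3, Lumen 2, Pike 3, Stratus 1, Tessera 2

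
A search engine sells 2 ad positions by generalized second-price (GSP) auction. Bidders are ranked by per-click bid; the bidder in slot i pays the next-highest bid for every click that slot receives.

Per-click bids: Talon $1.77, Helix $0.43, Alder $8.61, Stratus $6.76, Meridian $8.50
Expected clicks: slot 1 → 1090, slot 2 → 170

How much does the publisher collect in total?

Per-click bids in order: $8.61 (Alder) > $8.50 (Meridian) > $6.76 (Stratus) > …
Slot 1: Alder pays $8.50 × 1090 = $9265.00
Slot 2: Meridian pays $6.76 × 170 = $1149.20
Total = $10414.20

Total revenue: $10414.20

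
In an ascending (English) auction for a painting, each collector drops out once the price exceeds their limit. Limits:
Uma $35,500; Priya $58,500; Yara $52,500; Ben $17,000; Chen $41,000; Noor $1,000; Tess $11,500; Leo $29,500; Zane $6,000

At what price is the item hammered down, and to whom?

Limits ranked: 58,500 (Priya) > 52,500 (Yara) > 41,000 (Chen) > 35,500 (Uma) > 29,500 (Leo) > 17,000 (Ben) > …
Yara is the last rival to drop out, at $52,500; Priya remains and wins at that price.

Priya wins at $52,500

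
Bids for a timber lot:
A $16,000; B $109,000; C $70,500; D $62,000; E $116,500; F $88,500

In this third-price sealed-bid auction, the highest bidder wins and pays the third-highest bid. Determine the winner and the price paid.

Third-price sealed-bid auction: the highest bidder wins and pays the third-highest bid.
Sorting bids: 116,500 (E) > 109,000 (B) > 88,500 (F) > 70,500 (C) > 62,000 (D) > 16,000 (A)
E is highest; pays the third-highest bid, $88,500.

E pays $88,500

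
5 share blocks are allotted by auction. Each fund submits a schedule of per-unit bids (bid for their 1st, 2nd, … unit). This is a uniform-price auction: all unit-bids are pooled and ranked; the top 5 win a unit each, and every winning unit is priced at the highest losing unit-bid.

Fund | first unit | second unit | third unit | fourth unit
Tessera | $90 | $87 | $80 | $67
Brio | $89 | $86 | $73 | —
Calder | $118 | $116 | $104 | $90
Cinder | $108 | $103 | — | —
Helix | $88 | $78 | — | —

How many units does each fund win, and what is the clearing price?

Calder 3, Cinder 2; clearing price $90

All unit-bids, highest first — top 5: 118 (Calder-1), 116 (Calder-2), 108 (Cinder-1), 104 (Calder-3), 103 (Cinder-2)
The (k+1)-th unit-bid is $90.
Allocation: Calder 3, Cinder 2.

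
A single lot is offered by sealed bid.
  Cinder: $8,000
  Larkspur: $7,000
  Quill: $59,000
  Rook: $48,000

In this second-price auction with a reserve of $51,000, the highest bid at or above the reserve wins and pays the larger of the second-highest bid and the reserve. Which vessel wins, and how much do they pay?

Quill pays $51,000

Sorting bids: 59,000 (Quill) > 48,000 (Rook) > 8,000 (Cinder) > 7,000 (Larkspur)
Quill has the top bid at or above the reserve ($59,000).
max(second-highest $48,000, reserve $51,000) = $51,000.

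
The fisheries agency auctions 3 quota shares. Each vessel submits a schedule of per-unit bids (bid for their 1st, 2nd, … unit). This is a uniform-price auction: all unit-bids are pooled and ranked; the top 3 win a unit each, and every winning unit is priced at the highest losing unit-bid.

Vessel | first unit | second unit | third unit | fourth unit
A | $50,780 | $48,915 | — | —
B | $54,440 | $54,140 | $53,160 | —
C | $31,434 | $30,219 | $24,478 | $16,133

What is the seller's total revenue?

Total revenue: $152,340

All unit-bids, highest first — top 3: 54,440 (B-1), 54,140 (B-2), 53,160 (B-3)
The (k+1)-th unit-bid is $50,780.
Allocation: B 3. Every unit priced at $50,780.
Revenue = 3 × 50,780 = $152,340.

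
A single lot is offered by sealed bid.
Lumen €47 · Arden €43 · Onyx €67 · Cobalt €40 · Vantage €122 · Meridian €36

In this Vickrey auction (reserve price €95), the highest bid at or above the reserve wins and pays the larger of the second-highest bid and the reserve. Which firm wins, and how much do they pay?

Vantage pays €95

Vickrey auction (reserve price €95): the highest bid at or above the reserve wins and pays the larger of the second-highest bid and the reserve.
Bids ranked: 122 (Vantage) > 67 (Onyx) > 47 (Lumen) > 43 (Arden) > 40 (Cobalt) > 36 (Meridian)
Highest eligible bid: Vantage at €122.
Second-highest bid €67 is below the reserve €95, so the reserve binds → payment €95.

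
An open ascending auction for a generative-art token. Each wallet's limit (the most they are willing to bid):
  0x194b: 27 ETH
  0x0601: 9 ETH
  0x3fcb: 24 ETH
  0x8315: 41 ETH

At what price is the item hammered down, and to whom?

Sorting limits: 41 (0x8315) > 27 (0x194b) > 24 (0x3fcb) > 9 (0x0601)
Bidding ends when 0x194b exits at 27 ETH; 0x8315 takes it.

0x8315 wins at 27 ETH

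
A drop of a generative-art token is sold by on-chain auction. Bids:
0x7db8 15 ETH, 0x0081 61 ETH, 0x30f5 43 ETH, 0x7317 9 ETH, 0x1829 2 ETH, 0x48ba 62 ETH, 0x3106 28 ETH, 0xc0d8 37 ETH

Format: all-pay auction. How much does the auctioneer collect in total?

Sorting bids: 62 (0x48ba) > 61 (0x0081) > 43 (0x30f5) > 37 (0xc0d8) > 28 (0x3106) > 15 (0x7db8) > …
0x48ba wins with the top bid; all bids are sunk regardless.
Every bidder forfeits their bid regardless of winning.
Revenue = 15 + 61 + 43 + 9 + 2 + 62 + 28 + 37 = 257 ETH.

Total revenue: 257 ETH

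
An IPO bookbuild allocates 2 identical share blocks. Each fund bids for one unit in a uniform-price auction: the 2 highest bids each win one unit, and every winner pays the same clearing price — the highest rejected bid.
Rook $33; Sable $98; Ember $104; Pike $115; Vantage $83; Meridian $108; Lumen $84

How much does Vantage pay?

Bids ranked high→low: 115 (Pike), 108 (Meridian), 104 (Ember), 98 (Sable), …
Winners (2 units): Pike, Meridian.
Clearing price = highest rejected bid = $104.
Vantage does not win → pays $0.

Vantage pays $0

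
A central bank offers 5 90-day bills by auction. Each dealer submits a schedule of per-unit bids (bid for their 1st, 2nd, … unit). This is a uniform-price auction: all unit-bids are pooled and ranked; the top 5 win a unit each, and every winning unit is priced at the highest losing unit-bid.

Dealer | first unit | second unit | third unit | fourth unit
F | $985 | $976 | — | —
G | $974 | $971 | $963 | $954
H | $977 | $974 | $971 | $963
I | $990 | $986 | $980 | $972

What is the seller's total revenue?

All unit-bids, highest first — top 5: 990 (I-1), 986 (I-2), 985 (F-1), 980 (I-3), 977 (H-1)
Highest rejected unit-bid = $976.
Allocation: F 1, H 1, I 3. Every unit priced at $976.
Revenue = 5 × 976 = $4,880.

Total revenue: $4,880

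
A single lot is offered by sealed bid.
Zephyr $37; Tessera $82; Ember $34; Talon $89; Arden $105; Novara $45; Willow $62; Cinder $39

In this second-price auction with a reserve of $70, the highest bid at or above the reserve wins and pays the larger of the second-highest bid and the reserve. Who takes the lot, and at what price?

Arden pays $89

Bids ranked: 105 (Arden) > 89 (Talon) > 82 (Tessera) > 62 (Willow) > 45 (Novara) > 39 (Cinder) > …
Highest eligible bid: Arden at $105.
max(second-highest $89, reserve $70) = $89; the reserve does not bind.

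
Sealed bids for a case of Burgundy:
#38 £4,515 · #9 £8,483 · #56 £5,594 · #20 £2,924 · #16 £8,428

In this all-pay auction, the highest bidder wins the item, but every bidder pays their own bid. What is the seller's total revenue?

Bids in order: 8,483 (#9) > 8,428 (#16) > 5,594 (#56) > 4,515 (#38) > 2,924 (#20)
#9 wins with the top bid; all bids are sunk regardless.
Every bidder forfeits their bid regardless of winning.
Revenue = 4,515 + 8,483 + 5,594 + 2,924 + 8,428 = £29,944.

Total revenue: £29,944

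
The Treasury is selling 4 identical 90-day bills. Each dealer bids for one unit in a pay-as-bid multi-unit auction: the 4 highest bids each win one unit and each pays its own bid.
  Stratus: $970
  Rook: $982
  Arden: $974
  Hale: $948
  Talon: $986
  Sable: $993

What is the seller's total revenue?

Total revenue: $3,935

Ordering the bids: 993 (Sable), 986 (Talon), 982 (Rook), 974 (Arden), 970 (Stratus), 948 (Hale)
The 4 highest are Sable, Talon, Rook, Arden.
Total revenue = 993 + 986 + 982 + 974 = $3,935.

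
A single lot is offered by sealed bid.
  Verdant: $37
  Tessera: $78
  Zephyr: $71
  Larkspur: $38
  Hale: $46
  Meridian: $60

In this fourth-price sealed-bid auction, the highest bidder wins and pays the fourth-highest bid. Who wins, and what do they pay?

Bids in order: 78 (Tessera) > 71 (Zephyr) > 60 (Meridian) > 46 (Hale) > 38 (Larkspur) > 37 (Verdant)
Tessera wins; payment is bid #4 in the ranking = $46.

Tessera pays $46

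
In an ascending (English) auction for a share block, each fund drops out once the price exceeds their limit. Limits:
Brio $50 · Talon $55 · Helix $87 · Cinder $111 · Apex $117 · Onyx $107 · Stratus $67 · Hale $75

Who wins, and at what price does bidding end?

Apex wins at $111

Rule: the price rises until one bidder remains; the winner pays the price at which the last rival dropped out.
Limits ranked: 117 (Apex) > 111 (Cinder) > 107 (Onyx) > 87 (Helix) > 75 (Hale) > 67 (Stratus) > …
Cinder is the last rival to drop out, at $111; Apex remains and wins at that price.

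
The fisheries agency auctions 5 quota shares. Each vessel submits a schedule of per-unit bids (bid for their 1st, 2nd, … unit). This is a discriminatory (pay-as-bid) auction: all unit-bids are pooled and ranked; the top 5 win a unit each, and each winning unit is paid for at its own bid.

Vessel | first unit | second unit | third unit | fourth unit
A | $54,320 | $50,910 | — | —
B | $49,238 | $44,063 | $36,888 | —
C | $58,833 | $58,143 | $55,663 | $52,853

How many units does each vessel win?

All unit-bids, highest first — top 5: 58,833 (C-1), 58,143 (C-2), 55,663 (C-3), 54,320 (A-1), 52,853 (C-4)
Next rejected bid: $50,910 (not a price — pay-as-bid).
Allocation: A 1, C 4.

A 1, C 4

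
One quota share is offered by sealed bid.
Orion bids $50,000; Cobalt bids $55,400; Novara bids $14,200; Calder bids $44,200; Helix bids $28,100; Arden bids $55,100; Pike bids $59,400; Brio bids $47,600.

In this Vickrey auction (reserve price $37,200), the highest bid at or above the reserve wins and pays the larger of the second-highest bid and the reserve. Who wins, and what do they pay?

Vickrey auction (reserve price $37,200): the highest bid at or above the reserve wins and pays the larger of the second-highest bid and the reserve.
Sorting bids: 59,400 (Pike) > 55,400 (Cobalt) > 55,100 (Arden) > 50,000 (Orion) > 47,600 (Brio) > 44,200 (Calder) > …
Highest eligible bid: Pike at $59,400.
max(second-highest $55,400, reserve $37,200) = $55,400; the reserve does not bind.

Pike pays $55,400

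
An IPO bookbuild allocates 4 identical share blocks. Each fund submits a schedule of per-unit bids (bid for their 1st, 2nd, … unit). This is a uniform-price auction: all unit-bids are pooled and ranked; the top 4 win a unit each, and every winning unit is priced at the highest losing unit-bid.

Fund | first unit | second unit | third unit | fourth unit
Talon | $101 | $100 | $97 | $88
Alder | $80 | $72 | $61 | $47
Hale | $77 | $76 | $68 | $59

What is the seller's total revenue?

All unit-bids, highest first — top 4: 101 (Talon-1), 100 (Talon-2), 97 (Talon-3), 88 (Talon-4)
Highest rejected unit-bid = $80.
Allocation: Talon 4. Every unit priced at $80.
Revenue = 4 × 80 = $320.

Total revenue: $320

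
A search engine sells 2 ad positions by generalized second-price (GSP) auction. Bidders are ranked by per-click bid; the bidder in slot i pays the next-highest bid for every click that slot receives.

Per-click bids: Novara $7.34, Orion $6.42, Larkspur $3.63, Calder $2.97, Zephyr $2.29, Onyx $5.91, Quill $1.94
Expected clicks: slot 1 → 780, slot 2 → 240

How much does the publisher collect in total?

Ranked by bid: $7.34 (Novara) > $6.42 (Orion) > $5.91 (Onyx) > …
Slot 1: Novara pays $6.42 × 780 = $5007.60
Slot 2: Orion pays $5.91 × 240 = $1418.40
Total = $6426.00

Total revenue: $6426.00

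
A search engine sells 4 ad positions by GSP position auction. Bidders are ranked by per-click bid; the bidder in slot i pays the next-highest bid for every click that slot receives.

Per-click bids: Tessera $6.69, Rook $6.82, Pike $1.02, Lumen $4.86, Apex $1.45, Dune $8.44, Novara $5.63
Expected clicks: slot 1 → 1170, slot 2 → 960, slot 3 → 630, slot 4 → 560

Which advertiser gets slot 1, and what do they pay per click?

Dune; $6.82 per click

Sorting advertisers: $8.44 (Dune) > $6.82 (Rook) > $6.69 (Tessera) > $5.63 (Novara) > $4.86 (Lumen) > …
Slot 1 goes to the first-ranked bidder, Dune, who pays the next bid down: $6.82/click.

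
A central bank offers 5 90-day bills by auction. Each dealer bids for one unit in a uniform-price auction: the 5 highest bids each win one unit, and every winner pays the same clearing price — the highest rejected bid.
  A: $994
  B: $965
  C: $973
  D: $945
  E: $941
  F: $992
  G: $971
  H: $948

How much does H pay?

Bids ranked high→low: 994 (A), 992 (F), 973 (C), 971 (G), 965 (B), 948 (H), 945 (D), …
Top 5: A, F, C, G, B.
First losing bid is H's $948, which sets the uniform price.
H does not win → pays $0.

H pays $0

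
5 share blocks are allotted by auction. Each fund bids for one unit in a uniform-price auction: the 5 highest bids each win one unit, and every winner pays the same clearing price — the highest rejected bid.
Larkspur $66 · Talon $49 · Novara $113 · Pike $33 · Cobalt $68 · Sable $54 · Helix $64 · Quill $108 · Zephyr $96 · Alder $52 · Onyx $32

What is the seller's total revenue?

Total revenue: $320

Bids ranked high→low: 113 (Novara), 108 (Quill), 96 (Zephyr), 68 (Cobalt), 66 (Larkspur), 64 (Helix), 54 (Sable), …
Top 5: Novara, Quill, Zephyr, Cobalt, Larkspur.
Highest unsuccessful bid: $64 → clearing price.
Total revenue = 5 × $64 = $320.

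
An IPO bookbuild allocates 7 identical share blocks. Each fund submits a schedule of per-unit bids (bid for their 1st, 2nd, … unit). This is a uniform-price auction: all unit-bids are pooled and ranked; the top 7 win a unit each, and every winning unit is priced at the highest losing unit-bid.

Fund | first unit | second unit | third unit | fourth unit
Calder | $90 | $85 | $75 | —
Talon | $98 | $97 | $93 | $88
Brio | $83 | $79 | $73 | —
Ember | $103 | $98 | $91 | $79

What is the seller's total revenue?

Total revenue: $616

All unit-bids, highest first — top 7: 103 (Ember-1), 98 (Talon-1), 98 (Ember-2), 97 (Talon-2), 93 (Talon-3), 91 (Ember-3), 90 (Calder-1)
The (k+1)-th unit-bid is $88.
Allocation: Calder 1, Ember 3, Talon 3. Every unit priced at $88.
Revenue = 7 × 88 = $616.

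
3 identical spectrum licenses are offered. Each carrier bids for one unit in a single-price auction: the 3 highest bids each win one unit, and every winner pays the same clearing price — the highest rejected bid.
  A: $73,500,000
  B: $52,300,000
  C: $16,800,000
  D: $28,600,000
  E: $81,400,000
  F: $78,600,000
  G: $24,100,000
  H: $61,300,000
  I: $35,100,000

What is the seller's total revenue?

Total revenue: $183,900,000

Bids ranked high→low: 81,400,000 (E), 78,600,000 (F), 73,500,000 (A), 61,300,000 (H), 52,300,000 (B), …
The 3 highest are E, F, A.
Highest unsuccessful bid: $61,300,000 → clearing price.
Total revenue = 3 × $61,300,000 = $183,900,000.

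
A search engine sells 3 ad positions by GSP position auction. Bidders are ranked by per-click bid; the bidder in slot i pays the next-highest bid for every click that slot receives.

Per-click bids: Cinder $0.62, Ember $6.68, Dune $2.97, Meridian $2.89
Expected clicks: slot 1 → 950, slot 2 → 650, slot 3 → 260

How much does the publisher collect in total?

Sorting advertisers: $6.68 (Ember) > $2.97 (Dune) > $2.89 (Meridian) > $0.62 (Cinder)
Slot 1: Ember pays $2.97 × 950 = $2821.50
Slot 2: Dune pays $2.89 × 650 = $1878.50
Slot 3: Meridian pays $0.62 × 260 = $161.20
Total = $4861.20

Total revenue: $4861.20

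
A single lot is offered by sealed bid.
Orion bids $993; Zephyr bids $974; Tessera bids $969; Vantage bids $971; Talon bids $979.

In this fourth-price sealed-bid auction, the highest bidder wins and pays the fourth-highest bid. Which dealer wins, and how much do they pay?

Orion pays $971

Fourth-price sealed-bid auction: the highest bidder wins and pays the fourth-highest bid.
Sorting bids: 993 (Orion) > 979 (Talon) > 974 (Zephyr) > 971 (Vantage) > 969 (Tessera)
Orion is highest; pays the fourth-highest bid, $971.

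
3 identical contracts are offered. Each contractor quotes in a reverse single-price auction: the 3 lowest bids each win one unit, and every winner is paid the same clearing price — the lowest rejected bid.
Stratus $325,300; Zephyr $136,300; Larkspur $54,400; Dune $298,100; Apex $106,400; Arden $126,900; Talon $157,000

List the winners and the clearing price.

Larkspur, Apex, Arden; each is paid $136,300

Sorting: 54,400 (Larkspur), 106,400 (Apex), 126,900 (Arden), 136,300 (Zephyr), 157,000 (Talon), …
Winners (3 units): Larkspur, Apex, Arden.
Clearing price = lowest rejected bid = $136,300.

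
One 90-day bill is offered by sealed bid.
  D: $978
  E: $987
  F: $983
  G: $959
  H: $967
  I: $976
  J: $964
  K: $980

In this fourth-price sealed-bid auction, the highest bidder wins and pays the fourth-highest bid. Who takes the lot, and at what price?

Fourth-price sealed-bid auction: the highest bidder wins and pays the fourth-highest bid.
Bids ranked: 987 (E) > 983 (F) > 980 (K) > 978 (D) > 976 (I) > 967 (H) > …
E wins; payment is bid #4 in the ranking = $978.

E pays $978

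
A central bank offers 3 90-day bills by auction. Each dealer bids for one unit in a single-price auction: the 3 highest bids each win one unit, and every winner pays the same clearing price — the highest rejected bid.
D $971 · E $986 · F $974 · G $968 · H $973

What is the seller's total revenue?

Ordering the bids: 986 (E), 974 (F), 973 (H), 971 (D), 968 (G)
Winners (3 units): E, F, H.
First losing bid is D's $971, which sets the uniform price.
Total revenue = 3 × $971 = $2,913.

Total revenue: $2,913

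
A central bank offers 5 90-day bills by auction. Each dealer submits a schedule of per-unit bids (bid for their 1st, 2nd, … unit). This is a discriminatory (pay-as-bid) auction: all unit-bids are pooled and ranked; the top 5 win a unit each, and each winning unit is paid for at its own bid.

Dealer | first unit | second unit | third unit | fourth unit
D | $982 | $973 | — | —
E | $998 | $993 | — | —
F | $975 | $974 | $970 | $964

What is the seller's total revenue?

Merging the schedules and taking the best 5: 998 (E-1), 993 (E-2), 982 (D-1), 975 (F-1), 974 (F-2)
Next rejected bid: $973 (not a price — pay-as-bid).
Each winning unit pays its own bid.
Revenue = 998 + 993 + 982 + 975 + 974 = $4,922.

Total revenue: $4,922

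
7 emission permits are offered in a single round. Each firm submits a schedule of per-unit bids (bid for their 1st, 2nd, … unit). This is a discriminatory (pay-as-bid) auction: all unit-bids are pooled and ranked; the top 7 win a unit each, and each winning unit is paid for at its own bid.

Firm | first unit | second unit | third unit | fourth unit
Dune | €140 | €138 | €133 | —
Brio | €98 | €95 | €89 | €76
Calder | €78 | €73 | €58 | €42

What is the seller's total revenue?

Total revenue: €771

All unit-bids, highest first — top 7: 140 (Dune-1), 138 (Dune-2), 133 (Dune-3), 98 (Brio-1), 95 (Brio-2), 89 (Brio-3), 78 (Calder-1)
Next rejected bid: €76 (not a price — pay-as-bid).
Each winning unit pays its own bid.
Revenue = 140 + 138 + 133 + 98 + 95 + 89 + 78 = €771.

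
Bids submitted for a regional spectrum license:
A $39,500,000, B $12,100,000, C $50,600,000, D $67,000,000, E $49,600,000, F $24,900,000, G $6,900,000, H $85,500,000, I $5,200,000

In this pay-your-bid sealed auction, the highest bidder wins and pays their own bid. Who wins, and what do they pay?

H pays $85,500,000

Bids ranked: 85,500,000 (H) > 67,000,000 (D) > 50,600,000 (C) > 49,600,000 (E) > 39,500,000 (A) > 24,900,000 (F) > …
First-price: H pays what they bid, $85,500,000.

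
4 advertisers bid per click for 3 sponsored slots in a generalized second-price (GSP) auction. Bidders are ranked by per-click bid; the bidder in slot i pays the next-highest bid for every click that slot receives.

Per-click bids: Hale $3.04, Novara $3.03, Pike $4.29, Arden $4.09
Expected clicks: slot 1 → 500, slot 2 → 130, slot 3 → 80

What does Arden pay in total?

Sorting advertisers: $4.29 (Pike) > $4.09 (Arden) > $3.04 (Hale) > $3.03 (Novara)
Arden holds slot 2 → pays next bid $3.04 × 130 clicks = $395.20.

Arden pays $395.20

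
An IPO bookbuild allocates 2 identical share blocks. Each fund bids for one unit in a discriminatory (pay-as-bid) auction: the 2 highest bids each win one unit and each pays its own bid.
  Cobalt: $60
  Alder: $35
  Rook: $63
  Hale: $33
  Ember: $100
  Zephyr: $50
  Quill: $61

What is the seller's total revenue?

Total revenue: $163

Bids ranked high→low: 100 (Ember), 63 (Rook), 61 (Quill), 60 (Cobalt), …
The 2 highest are Ember, Rook.
Total revenue = 100 + 63 = $163.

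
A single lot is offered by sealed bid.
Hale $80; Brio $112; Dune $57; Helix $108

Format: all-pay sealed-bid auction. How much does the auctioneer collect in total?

All-pay sealed-bid auction: the highest bidder wins the item, but every bidder pays their own bid.
Bids in order: 112 (Brio) > 108 (Helix) > 80 (Hale) > 57 (Dune)
Every bidder forfeits their bid regardless of winning.
Revenue = 80 + 112 + 57 + 108 = $357.

Total revenue: $357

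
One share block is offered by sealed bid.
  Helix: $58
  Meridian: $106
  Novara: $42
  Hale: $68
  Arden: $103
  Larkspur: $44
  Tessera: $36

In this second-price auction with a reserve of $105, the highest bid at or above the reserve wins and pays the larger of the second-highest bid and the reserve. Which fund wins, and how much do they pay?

Meridian pays $105

Second-price auction with a reserve of $105: the highest bid at or above the reserve wins and pays the larger of the second-highest bid and the reserve.
Bids in order: 106 (Meridian) > 103 (Arden) > 68 (Hale) > 58 (Helix) > 44 (Larkspur) > 42 (Novara) > …
Meridian has the top bid at or above the reserve ($106).
max(second-highest $103, reserve $105) = $105.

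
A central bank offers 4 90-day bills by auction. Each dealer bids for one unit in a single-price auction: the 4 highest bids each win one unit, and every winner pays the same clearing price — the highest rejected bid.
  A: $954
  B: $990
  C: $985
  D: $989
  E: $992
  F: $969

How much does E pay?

E pays $969

Bids ranked high→low: 992 (E), 990 (B), 989 (D), 985 (C), 969 (F), 954 (A)
The 4 highest are E, B, D, C.
Clearing price = highest rejected bid = $969.
E wins → pays $969.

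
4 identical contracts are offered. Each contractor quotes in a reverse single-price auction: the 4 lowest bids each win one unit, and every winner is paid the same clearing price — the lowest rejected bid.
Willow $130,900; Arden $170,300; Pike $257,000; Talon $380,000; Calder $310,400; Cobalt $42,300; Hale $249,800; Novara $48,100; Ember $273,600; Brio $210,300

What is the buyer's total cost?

Total cost: $841,200

Ordering the bids: 42,300 (Cobalt), 48,100 (Novara), 130,900 (Willow), 170,300 (Arden), 210,300 (Brio), 249,800 (Hale), …
Lowest 4: Cobalt, Novara, Willow, Arden.
Clearing price = lowest rejected bid = $210,300.
Total cost = 4 × $210,300 = $841,200.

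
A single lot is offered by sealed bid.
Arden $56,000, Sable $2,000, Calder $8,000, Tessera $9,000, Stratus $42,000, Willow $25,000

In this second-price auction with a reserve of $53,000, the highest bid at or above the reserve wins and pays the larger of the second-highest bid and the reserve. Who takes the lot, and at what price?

Rule: the highest bid at or above the reserve wins and pays the larger of the second-highest bid and the reserve.
Sorting bids: 56,000 (Arden) > 42,000 (Stratus) > 25,000 (Willow) > 9,000 (Tessera) > 8,000 (Calder) > 2,000 (Sable)
Arden has the top bid at or above the reserve ($56,000).
Second-highest bid $42,000 is below the reserve $53,000, so the reserve binds → payment $53,000.

Arden pays $53,000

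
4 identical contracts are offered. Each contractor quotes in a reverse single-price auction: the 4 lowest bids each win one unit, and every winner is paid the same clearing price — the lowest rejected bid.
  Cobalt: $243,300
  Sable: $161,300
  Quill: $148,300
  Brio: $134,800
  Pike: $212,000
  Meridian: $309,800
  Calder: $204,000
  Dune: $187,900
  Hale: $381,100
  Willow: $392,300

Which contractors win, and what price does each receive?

Ordering the bids: 134,800 (Brio), 148,300 (Quill), 161,300 (Sable), 187,900 (Dune), 204,000 (Calder), 212,000 (Pike), …
Lowest 4: Brio, Quill, Sable, Dune.
Clearing price = lowest rejected bid = $204,000.

Brio, Quill, Sable, Dune; each is paid $204,000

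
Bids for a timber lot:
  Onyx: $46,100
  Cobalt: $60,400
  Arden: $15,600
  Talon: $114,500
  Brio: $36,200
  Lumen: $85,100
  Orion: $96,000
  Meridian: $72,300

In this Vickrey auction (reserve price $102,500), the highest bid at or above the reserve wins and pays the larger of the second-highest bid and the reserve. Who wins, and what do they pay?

Talon pays $102,500

Rule: the highest bid at or above the reserve wins and pays the larger of the second-highest bid and the reserve.
Bids in order: 114,500 (Talon) > 96,000 (Orion) > 85,100 (Lumen) > 72,300 (Meridian) > 60,400 (Cobalt) > 46,100 (Onyx) > …
Highest eligible bid: Talon at $114,500.
Second-highest bid $96,000 is below the reserve $102,500, so the reserve binds → payment $102,500.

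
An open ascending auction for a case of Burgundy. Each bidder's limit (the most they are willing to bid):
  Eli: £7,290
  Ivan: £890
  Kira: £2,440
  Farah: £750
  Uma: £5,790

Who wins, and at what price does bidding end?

Eli wins at £5,790

Sorting limits: 7,290 (Eli) > 5,790 (Uma) > 2,440 (Kira) > 890 (Ivan) > 750 (Farah)
Uma is the last rival to drop out, at £5,790; Eli remains and wins at that price.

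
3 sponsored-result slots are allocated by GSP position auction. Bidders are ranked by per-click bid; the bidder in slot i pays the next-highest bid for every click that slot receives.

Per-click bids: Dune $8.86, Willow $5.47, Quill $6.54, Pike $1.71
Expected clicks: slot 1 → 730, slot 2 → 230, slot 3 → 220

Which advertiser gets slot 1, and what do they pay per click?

Dune; $6.54 per click

Ranked by bid: $8.86 (Dune) > $6.54 (Quill) > $5.47 (Willow) > $1.71 (Pike)
Slot 1 goes to the first-ranked bidder, Dune, who pays the next bid down: $6.54/click.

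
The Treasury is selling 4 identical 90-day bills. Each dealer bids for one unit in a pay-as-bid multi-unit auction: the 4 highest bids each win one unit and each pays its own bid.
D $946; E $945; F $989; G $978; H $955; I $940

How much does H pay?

H pays $955

Sorting: 989 (F), 978 (G), 955 (H), 946 (D), 945 (E), 940 (I)
Winners (4 units): F, G, H, D.
H wins → own bid $955.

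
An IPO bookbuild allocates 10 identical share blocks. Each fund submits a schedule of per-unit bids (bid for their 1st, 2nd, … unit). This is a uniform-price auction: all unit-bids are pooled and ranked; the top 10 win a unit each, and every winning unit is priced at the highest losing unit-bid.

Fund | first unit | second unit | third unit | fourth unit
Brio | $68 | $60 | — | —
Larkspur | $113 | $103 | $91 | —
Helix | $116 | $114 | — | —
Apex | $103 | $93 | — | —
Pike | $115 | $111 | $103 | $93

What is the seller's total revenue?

All unit-bids, highest first — top 10: 116 (Helix-1), 115 (Pike-1), 114 (Helix-2), 113 (Larkspur-1), 111 (Pike-2), 103 (Larkspur-2), 103 (Apex-1), 103 (Pike-3), 93 (Apex-2), 93 (Pike-4)
Highest rejected unit-bid = $91.
Allocation: Apex 2, Helix 2, Larkspur 2, Pike 4. Every unit priced at $91.
Revenue = 10 × 91 = $910.

Total revenue: $910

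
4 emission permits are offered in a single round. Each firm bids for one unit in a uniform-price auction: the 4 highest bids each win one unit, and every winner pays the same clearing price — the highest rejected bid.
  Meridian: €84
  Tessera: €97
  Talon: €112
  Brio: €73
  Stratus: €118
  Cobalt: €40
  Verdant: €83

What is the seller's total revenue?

Total revenue: €332

Sorting: 118 (Stratus), 112 (Talon), 97 (Tessera), 84 (Meridian), 83 (Verdant), 73 (Brio), …
Top 4: Stratus, Talon, Tessera, Meridian.
First losing bid is Verdant's €83, which sets the uniform price.
Total revenue = 4 × €83 = €332.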